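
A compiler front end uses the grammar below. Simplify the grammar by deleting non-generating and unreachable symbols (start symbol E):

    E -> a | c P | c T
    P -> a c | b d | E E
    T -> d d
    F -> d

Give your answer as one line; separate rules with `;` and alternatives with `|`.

E -> a | c P | c T; P -> a c | b d | E E; T -> d d

Generating nonterminals: {E, F, P, T}.
Reachable from E after that: {E, P, T}.
Removed useless symbols: {F} and every production mentioning them.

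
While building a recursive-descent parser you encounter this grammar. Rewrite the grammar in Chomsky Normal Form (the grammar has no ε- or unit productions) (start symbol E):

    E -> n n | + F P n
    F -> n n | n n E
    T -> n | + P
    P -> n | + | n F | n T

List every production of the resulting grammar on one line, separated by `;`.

E -> X1 X1 | X2 Y1; F -> X1 X1 | X1 Y3; T -> n | X2 P; P -> n | + | X1 F | X1 T; X1 -> n; X2 -> +; Y1 -> F Y2; Y2 -> P X1; Y3 -> X1 E

Introduce a nonterminal for each terminal appearing in a rule of length ≥ 2: X1 → n, X2 → +.
Binarize each right-hand side of length ≥ 3 by chaining fresh nonterminals (Y1, Y2, …): affected rules were E → X2 F P X1; F → X1 X1 E.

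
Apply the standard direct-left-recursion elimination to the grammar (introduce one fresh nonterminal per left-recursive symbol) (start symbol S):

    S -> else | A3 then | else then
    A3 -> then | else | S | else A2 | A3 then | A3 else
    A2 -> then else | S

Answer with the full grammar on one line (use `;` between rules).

S -> else | A3 then | else then; A3 -> then A3' | else A3' | S A3' | else A2 A3'; A2 -> then else | S; A3' -> then A3' | else A3' | ε

Left recursion appears on A3.
For A3: α = {then, else}, β = {then, else, S, else A2}. Rewrite as A3 → β A3' and A3' → α A3' | ε.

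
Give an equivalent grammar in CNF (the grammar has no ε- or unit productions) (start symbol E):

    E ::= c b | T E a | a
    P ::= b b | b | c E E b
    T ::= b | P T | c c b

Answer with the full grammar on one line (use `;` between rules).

Introduce a nonterminal for each terminal appearing in a rule of length ≥ 2: X1 → c, X2 → b, X3 → a.
Binarize each right-hand side of length ≥ 3 by chaining fresh nonterminals (Y1, Y2, …): affected rules were E → T E X3; P → X1 E E X2; T → X1 X1 X2.

E ::= X1 X2 | T Y1 | a; P ::= X2 X2 | b | X1 Y2; T ::= b | P T | X1 Y4; X1 ::= c; X2 ::= b; X3 ::= a; Y1 ::= E X3; Y2 ::= E Y3; Y3 ::= E X2; Y4 ::= X1 X2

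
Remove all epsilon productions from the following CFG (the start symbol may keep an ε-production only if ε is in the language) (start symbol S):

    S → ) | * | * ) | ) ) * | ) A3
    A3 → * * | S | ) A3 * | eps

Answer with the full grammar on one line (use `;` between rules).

Nullable set = {A3}.
ε ∉ L(G), so no ε-production is kept.
Add the nullable-subset variants: A3 → ) A3 * gives ) A3 * | ) *.

S → ) | * | * ) | ) ) * | ) A3; A3 → * * | S | ) A3 * | ) *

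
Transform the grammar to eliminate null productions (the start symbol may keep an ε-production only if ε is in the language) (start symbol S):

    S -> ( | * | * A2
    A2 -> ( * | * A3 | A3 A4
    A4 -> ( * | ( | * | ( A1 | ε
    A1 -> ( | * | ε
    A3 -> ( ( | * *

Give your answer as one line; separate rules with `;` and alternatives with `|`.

S -> ( | * | * A2; A2 -> ( * | * A3 | A3 A4 | A3; A4 -> ( * | ( | * | ( A1; A1 -> ( | *; A3 -> ( ( | * *

Nullable set = {A1, A4}.
ε ∉ L(G), so no ε-production is kept.
Add the nullable-subset variants: A2 → A3 A4 gives A3 A4 | A3.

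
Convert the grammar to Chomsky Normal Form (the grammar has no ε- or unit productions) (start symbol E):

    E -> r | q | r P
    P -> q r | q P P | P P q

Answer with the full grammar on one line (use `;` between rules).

Introduce a nonterminal for each terminal appearing in a rule of length ≥ 2: X1 → r, X2 → q.
Binarize each right-hand side of length ≥ 3 by chaining fresh nonterminals (Y1, Y2, …): affected rules were P → X2 P P; P → P P X2.

E -> r | q | X1 P; P -> X2 X1 | X2 Y1 | P Y2; X1 -> r; X2 -> q; Y1 -> P P; Y2 -> P X2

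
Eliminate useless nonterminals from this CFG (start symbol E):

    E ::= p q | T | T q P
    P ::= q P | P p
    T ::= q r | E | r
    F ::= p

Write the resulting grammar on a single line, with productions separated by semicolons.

Generating nonterminals: {E, F, T}.
Reachable from E after that: {E, T}.
Removed useless symbols: {F, P} and every production mentioning them.

E ::= p q | T; T ::= q r | E | r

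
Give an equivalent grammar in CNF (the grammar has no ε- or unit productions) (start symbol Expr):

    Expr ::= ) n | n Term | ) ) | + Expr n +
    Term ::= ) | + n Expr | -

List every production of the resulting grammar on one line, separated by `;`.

Expr ::= X1 X2 | X2 Term | X1 X1 | X3 Y1; Term ::= ) | X3 Y3 | -; X1 ::= ); X2 ::= n; X3 ::= +; Y1 ::= Expr Y2; Y2 ::= X2 X3; Y3 ::= X2 Expr

Introduce a nonterminal for each terminal appearing in a rule of length ≥ 2: X1 → ), X2 → n, X3 → +.
Binarize each right-hand side of length ≥ 3 by chaining fresh nonterminals (Y1, Y2, …): affected rules were Expr → X3 Expr X2 X3; Term → X3 X2 Expr.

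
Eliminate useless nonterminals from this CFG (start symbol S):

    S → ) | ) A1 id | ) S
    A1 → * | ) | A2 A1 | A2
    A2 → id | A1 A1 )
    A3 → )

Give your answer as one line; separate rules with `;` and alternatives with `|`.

S → ) | ) A1 id | ) S; A1 → * | ) | A2 A1 | A2; A2 → id | A1 A1 )

Generating nonterminals: {A1, A2, A3, S}.
Reachable from S after that: {A1, A2, S}.
Removed useless symbols: {A3} and every production mentioning them.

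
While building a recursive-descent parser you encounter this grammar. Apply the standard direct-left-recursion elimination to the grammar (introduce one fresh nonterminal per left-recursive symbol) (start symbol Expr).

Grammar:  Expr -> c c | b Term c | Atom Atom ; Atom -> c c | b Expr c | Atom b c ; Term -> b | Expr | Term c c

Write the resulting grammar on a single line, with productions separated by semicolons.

Expr -> c c | b Term c | Atom Atom; Atom -> c c Atom1 | b Expr c Atom1; Term -> b Term1 | Expr Term1; Atom1 -> b c Atom1 | epsilon; Term1 -> c c Term1 | epsilon

Atom, Term are directly left-recursive.
For Atom: α = {b c}, β = {c c, b Expr c}. Rewrite as Atom → β Atom1 and Atom1 → α Atom1 | ε.
For Term: α = {c c}, β = {b, Expr}. Rewrite as Term → β Term1 and Term1 → α Term1 | ε.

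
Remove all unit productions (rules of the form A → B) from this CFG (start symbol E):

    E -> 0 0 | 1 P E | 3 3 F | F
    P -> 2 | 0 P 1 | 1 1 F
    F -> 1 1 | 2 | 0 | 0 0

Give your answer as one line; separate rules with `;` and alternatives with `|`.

Unit pairs: E ⇒* {F}.
Replace each nonterminal's rules with the union of the non-unit rules of every nonterminal it unit-derives.

E -> 0 0 | 1 P E | 3 3 F | 1 1 | 2 | 0; P -> 2 | 0 P 1 | 1 1 F; F -> 1 1 | 2 | 0 | 0 0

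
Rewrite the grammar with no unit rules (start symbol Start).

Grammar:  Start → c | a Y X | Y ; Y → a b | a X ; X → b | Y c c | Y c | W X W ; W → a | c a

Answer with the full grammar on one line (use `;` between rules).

Unit pairs: Start ⇒* {Y}.
For each unit pair (A, B), copy every non-unit production of B to A, then drop all unit productions.

Start → c | a Y X | a b | a X; Y → a b | a X; X → b | Y c c | Y c | W X W; W → a | c a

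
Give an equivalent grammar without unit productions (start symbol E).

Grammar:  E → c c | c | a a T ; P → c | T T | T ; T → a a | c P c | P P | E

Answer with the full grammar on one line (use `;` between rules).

Unit pairs: P ⇒* {E, T}; T ⇒* {E}.
For each unit pair (A, B), copy every non-unit production of B to A, then drop all unit productions.

E → c c | c | a a T; P → c c | c | a a T | T T | a a | c P c | P P; T → c c | c | a a T | a a | c P c | P P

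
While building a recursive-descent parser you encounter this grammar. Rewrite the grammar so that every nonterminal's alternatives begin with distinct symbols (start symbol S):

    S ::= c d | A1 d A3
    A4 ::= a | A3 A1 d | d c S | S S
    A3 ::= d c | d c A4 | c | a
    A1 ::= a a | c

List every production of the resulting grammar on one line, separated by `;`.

A3 has alternatives sharing prefix 'd c': factor to A3 → d c A3' with A3' → ε | A4.

S ::= c d | A1 d A3; A4 ::= a | A3 A1 d | d c S | S S; A3 ::= c | a | d c A3'; A1 ::= a a | c; A3' ::= ε | A4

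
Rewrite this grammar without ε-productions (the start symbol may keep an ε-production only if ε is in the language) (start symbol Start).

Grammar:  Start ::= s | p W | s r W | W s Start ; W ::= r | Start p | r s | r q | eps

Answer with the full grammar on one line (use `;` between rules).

Nullable set = {W}.
ε ∉ L(G), so no ε-production is kept.
Add the nullable-subset variants: Start → p W gives p W | p. Start → s r W gives s r W | s r. Start → W s Start gives W s Start | s Start.

Start ::= s | p W | p | s r W | s r | W s Start | s Start; W ::= r | Start p | r s | r q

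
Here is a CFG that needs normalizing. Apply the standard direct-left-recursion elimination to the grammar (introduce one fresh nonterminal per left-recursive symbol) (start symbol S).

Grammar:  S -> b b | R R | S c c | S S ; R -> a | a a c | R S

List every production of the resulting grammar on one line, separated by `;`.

Directly left-recursive nonterminals: S, R.
For S: α = {c c, S}, β = {b b, R R}. Rewrite as S → β S' and S' → α S' | ε.
For R: α = {S}, β = {a, a a c}. Rewrite as R → β R' and R' → α R' | ε.

S -> b b S' | R R S'; R -> a R' | a a c R'; S' -> c c S' | S S' | ε; R' -> S R' | ε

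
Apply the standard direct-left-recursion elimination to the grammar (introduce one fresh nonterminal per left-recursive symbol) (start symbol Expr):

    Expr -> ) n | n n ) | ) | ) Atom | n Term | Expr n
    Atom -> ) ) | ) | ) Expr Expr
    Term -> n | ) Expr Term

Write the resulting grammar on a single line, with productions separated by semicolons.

Expr -> ) n Expr1 | n n ) Expr1 | ) Expr1 | ) Atom Expr1 | n Term Expr1; Atom -> ) ) | ) | ) Expr Expr; Term -> n | ) Expr Term; Expr1 -> n Expr1 | ε

Left recursion appears on Expr.
For Expr: α = {n}, β = {) n, n n ), ), ) Atom, n Term}. Rewrite as Expr → β Expr1 and Expr1 → α Expr1 | ε.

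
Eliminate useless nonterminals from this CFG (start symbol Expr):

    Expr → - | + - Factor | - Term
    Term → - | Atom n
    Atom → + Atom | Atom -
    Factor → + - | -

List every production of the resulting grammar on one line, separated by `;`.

Generating nonterminals: {Expr, Factor, Term}.
Reachable from Expr after that: {Expr, Factor, Term}.
Removed useless symbols: {Atom} and every production mentioning them.

Expr → - | + - Factor | - Term; Term → -; Factor → + - | -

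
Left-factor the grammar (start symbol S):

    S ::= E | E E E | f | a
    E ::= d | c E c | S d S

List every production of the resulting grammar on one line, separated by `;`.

S ::= f | a | E S'; E ::= d | c E c | S d S; S' ::= ε | E E

S has alternatives sharing prefix 'E': factor to S → E S' with S' → ε | E E.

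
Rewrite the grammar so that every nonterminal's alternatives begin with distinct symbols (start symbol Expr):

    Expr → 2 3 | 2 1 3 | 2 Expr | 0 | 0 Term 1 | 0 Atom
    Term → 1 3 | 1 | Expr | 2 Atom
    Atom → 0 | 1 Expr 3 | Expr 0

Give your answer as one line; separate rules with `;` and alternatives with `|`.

Expr → 2 Expr1 | 0 Expr2; Term → Expr | 2 Atom | 1 Term1; Atom → 0 | 1 Expr 3 | Expr 0; Expr1 → 3 | 1 3 | Expr; Expr2 → ε | Term 1 | Atom; Term1 → 3 | ε

Expr has alternatives sharing prefix '2': factor to Expr → 2 Expr1 with Expr1 → 3 | 1 3 | Expr.
Expr has alternatives sharing prefix '0': factor to Expr → 0 Expr2 with Expr2 → ε | Term 1 | Atom.
Term has alternatives sharing prefix '1': factor to Term → 1 Term1 with Term1 → 3 | ε.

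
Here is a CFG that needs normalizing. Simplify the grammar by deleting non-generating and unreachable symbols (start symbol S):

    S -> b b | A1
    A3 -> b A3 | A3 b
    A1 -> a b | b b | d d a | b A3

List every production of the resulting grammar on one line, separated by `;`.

S -> b b | A1; A1 -> a b | b b | d d a

Generating nonterminals: {A1, S}.
Reachable from S after that: {A1, S}.
Removed useless symbols: {A3} and every production mentioning them.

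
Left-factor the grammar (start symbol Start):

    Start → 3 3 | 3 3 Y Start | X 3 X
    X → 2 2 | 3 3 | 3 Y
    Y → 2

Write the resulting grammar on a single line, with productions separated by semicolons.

Start → X 3 X | 3 3 Start1; X → 2 2 | 3 X1; Y → 2; Start1 → epsilon | Y Start; X1 → 3 | Y

Start has alternatives sharing prefix '3 3': factor to Start → 3 3 Start1 with Start1 → ε | Y Start.
X has alternatives sharing prefix '3': factor to X → 3 X1 with X1 → 3 | Y.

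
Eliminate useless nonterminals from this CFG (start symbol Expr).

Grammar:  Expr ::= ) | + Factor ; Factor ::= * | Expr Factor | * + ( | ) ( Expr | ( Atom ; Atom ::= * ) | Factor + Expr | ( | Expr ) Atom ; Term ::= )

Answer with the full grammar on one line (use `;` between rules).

Expr ::= ) | + Factor; Factor ::= * | Expr Factor | * + ( | ) ( Expr | ( Atom; Atom ::= * ) | Factor + Expr | ( | Expr ) Atom

Generating nonterminals: {Atom, Expr, Factor, Term}.
Reachable from Expr after that: {Atom, Expr, Factor}.
Removed useless symbols: {Term} and every production mentioning them.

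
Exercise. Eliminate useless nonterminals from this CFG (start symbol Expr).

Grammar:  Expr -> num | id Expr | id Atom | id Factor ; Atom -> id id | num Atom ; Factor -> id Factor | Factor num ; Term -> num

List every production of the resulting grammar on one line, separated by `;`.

Expr -> num | id Expr | id Atom; Atom -> id id | num Atom

Generating nonterminals: {Atom, Expr, Term}.
Reachable from Expr after that: {Atom, Expr}.
Removed useless symbols: {Factor, Term} and every production mentioning them.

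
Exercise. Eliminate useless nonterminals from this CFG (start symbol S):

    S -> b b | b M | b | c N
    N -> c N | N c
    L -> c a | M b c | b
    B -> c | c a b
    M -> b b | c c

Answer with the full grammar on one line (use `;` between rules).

Generating nonterminals: {B, L, M, S}.
Reachable from S after that: {M, S}.
Removed useless symbols: {B, L, N} and every production mentioning them.

S -> b b | b M | b; M -> b b | c c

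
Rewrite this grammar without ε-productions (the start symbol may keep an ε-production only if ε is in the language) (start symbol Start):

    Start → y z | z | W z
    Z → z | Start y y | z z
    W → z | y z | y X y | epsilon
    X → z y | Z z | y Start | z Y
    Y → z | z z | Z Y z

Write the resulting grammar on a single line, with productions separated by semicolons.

Start → y z | z | W z; Z → z | Start y y | z z; W → z | y z | y X y; X → z y | Z z | y Start | z Y; Y → z | z z | Z Y z

The nullable symbols are {W}.
ε ∉ L(G), so no ε-production is kept.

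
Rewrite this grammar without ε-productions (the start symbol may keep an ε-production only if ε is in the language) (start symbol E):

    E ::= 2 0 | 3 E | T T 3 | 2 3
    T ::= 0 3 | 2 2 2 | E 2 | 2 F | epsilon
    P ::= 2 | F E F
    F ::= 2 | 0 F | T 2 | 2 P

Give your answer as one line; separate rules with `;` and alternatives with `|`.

E ::= 2 0 | 3 E | T T 3 | T 3 | 3 | 2 3; T ::= 0 3 | 2 2 2 | E 2 | 2 F; P ::= 2 | F E F; F ::= 2 | 0 F | T 2 | 2 P

The nullable symbols are {T}.
ε ∉ L(G), so no ε-production is kept.
For each production, add variants omitting each subset of nullable occurrences: E → T T 3 gives T T 3 | T 3 | 3.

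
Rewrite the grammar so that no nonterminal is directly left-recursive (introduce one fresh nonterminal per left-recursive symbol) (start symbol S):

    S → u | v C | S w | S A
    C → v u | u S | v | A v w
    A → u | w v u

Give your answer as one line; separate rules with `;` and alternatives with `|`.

S → u S' | v C S'; C → v u | u S | v | A v w; A → u | w v u; S' → w S' | A S' | eps

Directly left-recursive nonterminal: S.
For S: α = {w, A}, β = {u, v C}. Rewrite as S → β S' and S' → α S' | ε.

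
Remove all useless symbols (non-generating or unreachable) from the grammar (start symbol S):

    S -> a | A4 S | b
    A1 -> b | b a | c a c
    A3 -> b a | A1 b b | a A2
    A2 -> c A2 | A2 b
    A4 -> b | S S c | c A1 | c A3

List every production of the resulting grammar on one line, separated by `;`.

S -> a | A4 S | b; A1 -> b | b a | c a c; A3 -> b a | A1 b b; A4 -> b | S S c | c A1 | c A3

Generating nonterminals: {A1, A3, A4, S}.
Reachable from S after that: {A1, A3, A4, S}.
Removed useless symbols: {A2} and every production mentioning them.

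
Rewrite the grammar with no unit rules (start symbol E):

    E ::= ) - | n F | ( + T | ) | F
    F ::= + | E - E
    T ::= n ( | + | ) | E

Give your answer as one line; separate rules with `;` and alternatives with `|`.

E ::= ) - | n F | ( + T | ) | + | E - E; F ::= + | E - E; T ::= ) - | n F | ( + T | ) | + | E - E | n (

Unit pairs: E ⇒* {F}; T ⇒* {E, F}.
Replace each nonterminal's rules with the union of the non-unit rules of every nonterminal it unit-derives.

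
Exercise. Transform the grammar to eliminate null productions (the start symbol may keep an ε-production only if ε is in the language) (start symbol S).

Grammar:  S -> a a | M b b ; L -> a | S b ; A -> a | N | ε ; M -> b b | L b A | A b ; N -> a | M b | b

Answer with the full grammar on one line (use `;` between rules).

S -> a a | M b b; L -> a | S b; A -> a | N; M -> b b | L b A | L b | A b | b; N -> a | M b | b

The nullable symbols are {A}.
ε ∉ L(G), so no ε-production is kept.
Expand every rule over subsets of its nullable positions: M → L b A gives L b A | L b. M → A b gives A b | b.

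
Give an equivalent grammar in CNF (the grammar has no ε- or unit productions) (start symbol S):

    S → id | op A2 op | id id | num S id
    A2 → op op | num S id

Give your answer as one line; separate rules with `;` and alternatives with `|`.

Introduce a nonterminal for each terminal appearing in a rule of length ≥ 2: X1 → op, X2 → id, X3 → num.
Binarize each right-hand side of length ≥ 3 by chaining fresh nonterminals (Y1, Y2, …): affected rules were S → X1 A2 X1; S → X3 S X2; A2 → X3 S X2.

S → id | X1 Y1 | X2 X2 | X3 Y2; A2 → X1 X1 | X3 Y3; X1 → op; X2 → id; X3 → num; Y1 → A2 X1; Y2 → S X2; Y3 → S X2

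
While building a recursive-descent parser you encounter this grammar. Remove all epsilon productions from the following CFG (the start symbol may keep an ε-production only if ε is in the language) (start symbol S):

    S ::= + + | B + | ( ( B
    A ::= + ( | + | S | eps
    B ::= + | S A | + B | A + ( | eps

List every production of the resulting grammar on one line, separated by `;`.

S ::= + + | B + | + | ( ( B | ( (; A ::= + ( | + | S; B ::= + | S A | S | + B | A + ( | + (

The nullable symbols are {A, B}.
ε ∉ L(G), so no ε-production is kept.
Expand every rule over subsets of its nullable positions: S → B + gives B + | +. S → ( ( B gives ( ( B | ( (. B → S A gives S A | S. B → A + ( gives A + ( | + (.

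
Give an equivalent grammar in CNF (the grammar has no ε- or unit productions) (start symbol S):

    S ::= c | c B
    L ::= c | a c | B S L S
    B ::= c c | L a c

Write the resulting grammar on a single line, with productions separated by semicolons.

Introduce a nonterminal for each terminal appearing in a rule of length ≥ 2: X1 → c, X2 → a.
Binarize each right-hand side of length ≥ 3 by chaining fresh nonterminals (Y1, Y2, …): affected rules were L → B S L S; B → L X2 X1.

S ::= c | X1 B; L ::= c | X2 X1 | B Y1; B ::= X1 X1 | L Y3; X1 ::= c; X2 ::= a; Y1 ::= S Y2; Y2 ::= L S; Y3 ::= X2 X1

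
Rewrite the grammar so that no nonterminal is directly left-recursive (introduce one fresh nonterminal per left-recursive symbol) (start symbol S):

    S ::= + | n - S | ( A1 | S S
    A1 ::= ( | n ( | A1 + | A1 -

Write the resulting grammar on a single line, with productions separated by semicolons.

Directly left-recursive nonterminals: S, A1.
For S: α = {S}, β = {+, n - S, ( A1}. Rewrite as S → β S' and S' → α S' | ε.
For A1: α = {+, -}, β = {(, n (}. Rewrite as A1 → β A1' and A1' → α A1' | ε.

S ::= + S' | n - S S' | ( A1 S'; A1 ::= ( A1' | n ( A1'; S' ::= S S' | ε; A1' ::= + A1' | - A1' | ε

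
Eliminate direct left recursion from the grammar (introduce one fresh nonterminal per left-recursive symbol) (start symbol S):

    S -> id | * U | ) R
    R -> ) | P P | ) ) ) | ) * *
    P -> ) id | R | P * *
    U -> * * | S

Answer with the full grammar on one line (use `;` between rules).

Left recursion appears on P.
For P: α = {* *}, β = {) id, R}. Rewrite as P → β P' and P' → α P' | ε.

S -> id | * U | ) R; R -> ) | P P | ) ) ) | ) * *; P -> ) id P' | R P'; U -> * * | S; P' -> * * P' | ε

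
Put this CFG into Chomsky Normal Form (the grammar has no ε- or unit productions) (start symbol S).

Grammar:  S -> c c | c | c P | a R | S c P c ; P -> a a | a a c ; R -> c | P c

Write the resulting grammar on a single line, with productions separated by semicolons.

S -> X1 X1 | c | X1 P | X2 R | S Y1; P -> X2 X2 | X2 Y3; R -> c | P X1; X1 -> c; X2 -> a; Y1 -> X1 Y2; Y2 -> P X1; Y3 -> X2 X1

Introduce a nonterminal for each terminal appearing in a rule of length ≥ 2: X1 → c, X2 → a.
Binarize each right-hand side of length ≥ 3 by chaining fresh nonterminals (Y1, Y2, …): affected rules were S → S X1 P X1; P → X2 X2 X1.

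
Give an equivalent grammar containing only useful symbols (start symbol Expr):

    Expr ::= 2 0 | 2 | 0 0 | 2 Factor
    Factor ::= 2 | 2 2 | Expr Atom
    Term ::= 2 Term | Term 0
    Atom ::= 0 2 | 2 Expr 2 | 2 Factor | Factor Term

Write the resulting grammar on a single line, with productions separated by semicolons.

Expr ::= 2 0 | 2 | 0 0 | 2 Factor; Factor ::= 2 | 2 2 | Expr Atom; Atom ::= 0 2 | 2 Expr 2 | 2 Factor

Generating nonterminals: {Atom, Expr, Factor}.
Reachable from Expr after that: {Atom, Expr, Factor}.
Removed useless symbols: {Term} and every production mentioning them.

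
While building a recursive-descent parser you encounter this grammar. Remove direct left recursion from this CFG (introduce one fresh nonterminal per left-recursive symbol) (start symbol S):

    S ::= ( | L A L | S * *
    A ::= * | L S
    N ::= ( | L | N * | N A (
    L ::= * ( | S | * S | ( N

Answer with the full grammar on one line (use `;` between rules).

Left recursion appears on S, N.
For S: α = {* *}, β = {(, L A L}. Rewrite as S → β S' and S' → α S' | ε.
For N: α = {*, A (}, β = {(, L}. Rewrite as N → β N' and N' → α N' | ε.

S ::= ( S' | L A L S'; A ::= * | L S; N ::= ( N' | L N'; L ::= * ( | S | * S | ( N; S' ::= * * S' | ε; N' ::= * N' | A ( N' | ε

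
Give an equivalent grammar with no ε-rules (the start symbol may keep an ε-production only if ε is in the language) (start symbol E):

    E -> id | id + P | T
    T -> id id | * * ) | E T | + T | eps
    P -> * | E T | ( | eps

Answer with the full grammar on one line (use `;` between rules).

The nullable symbols are {E, P, T}.
ε ∈ L(G) since E is nullable, so keep E → ε.
For each production, add variants omitting each subset of nullable occurrences: E → id + P gives id + P | id +. T → E T gives E T | E. T → + T gives + T | +. P → E T gives E T | E | T.

E -> id | id + P | id + | T | eps; T -> id id | * * ) | E T | E | + T | +; P -> * | E T | E | T | (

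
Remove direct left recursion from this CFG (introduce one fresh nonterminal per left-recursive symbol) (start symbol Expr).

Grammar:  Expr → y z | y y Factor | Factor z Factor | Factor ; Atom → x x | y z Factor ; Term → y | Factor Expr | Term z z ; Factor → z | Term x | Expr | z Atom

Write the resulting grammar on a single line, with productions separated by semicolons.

Left recursion appears on Term.
For Term: α = {z z}, β = {y, Factor Expr}. Rewrite as Term → β Term1 and Term1 → α Term1 | ε.

Expr → y z | y y Factor | Factor z Factor | Factor; Atom → x x | y z Factor; Term → y Term1 | Factor Expr Term1; Factor → z | Term x | Expr | z Atom; Term1 → z z Term1 | eps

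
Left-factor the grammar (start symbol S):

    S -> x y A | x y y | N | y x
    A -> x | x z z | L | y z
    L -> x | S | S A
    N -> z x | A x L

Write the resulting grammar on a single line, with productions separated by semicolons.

S has alternatives sharing prefix 'x y': factor to S → x y S' with S' → A | y.
A has alternatives sharing prefix 'x': factor to A → x A' with A' → ε | z z.
L has alternatives sharing prefix 'S': factor to L → S L' with L' → ε | A.

S -> N | y x | x y S'; A -> L | y z | x A'; L -> x | S L'; N -> z x | A x L; S' -> A | y; A' -> ε | z z; L' -> ε | A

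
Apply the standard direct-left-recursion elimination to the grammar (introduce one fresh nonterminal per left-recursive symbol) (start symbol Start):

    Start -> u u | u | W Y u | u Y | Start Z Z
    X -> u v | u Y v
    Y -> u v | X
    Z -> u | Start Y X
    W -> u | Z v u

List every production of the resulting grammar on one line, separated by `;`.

Directly left-recursive nonterminal: Start.
For Start: α = {Z Z}, β = {u u, u, W Y u, u Y}. Rewrite as Start → β Start1 and Start1 → α Start1 | ε.

Start -> u u Start1 | u Start1 | W Y u Start1 | u Y Start1; X -> u v | u Y v; Y -> u v | X; Z -> u | Start Y X; W -> u | Z v u; Start1 -> Z Z Start1 | epsilon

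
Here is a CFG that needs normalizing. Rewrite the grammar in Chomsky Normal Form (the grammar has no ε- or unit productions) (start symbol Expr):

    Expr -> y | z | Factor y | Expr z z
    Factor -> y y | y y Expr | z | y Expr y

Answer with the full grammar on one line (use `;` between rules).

Introduce a nonterminal for each terminal appearing in a rule of length ≥ 2: X1 → y, X2 → z.
Binarize each right-hand side of length ≥ 3 by chaining fresh nonterminals (Y1, Y2, …): affected rules were Expr → Expr X2 X2; Factor → X1 X1 Expr; Factor → X1 Expr X1.

Expr -> y | z | Factor X1 | Expr Y1; Factor -> X1 X1 | X1 Y2 | z | X1 Y3; X1 -> y; X2 -> z; Y1 -> X2 X2; Y2 -> X1 Expr; Y3 -> Expr X1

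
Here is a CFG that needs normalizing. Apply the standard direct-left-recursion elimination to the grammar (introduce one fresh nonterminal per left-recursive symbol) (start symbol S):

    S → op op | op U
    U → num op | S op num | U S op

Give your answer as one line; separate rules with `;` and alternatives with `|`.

S → op op | op U; U → num op U' | S op num U'; U' → S op U' | ε

Directly left-recursive nonterminal: U.
For U: α = {S op}, β = {num op, S op num}. Rewrite as U → β U' and U' → α U' | ε.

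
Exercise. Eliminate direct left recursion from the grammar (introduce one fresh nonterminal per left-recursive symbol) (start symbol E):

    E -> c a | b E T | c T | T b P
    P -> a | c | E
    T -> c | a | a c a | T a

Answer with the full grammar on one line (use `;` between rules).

Directly left-recursive nonterminal: T.
For T: α = {a}, β = {c, a, a c a}. Rewrite as T → β T' and T' → α T' | ε.

E -> c a | b E T | c T | T b P; P -> a | c | E; T -> c T' | a T' | a c a T'; T' -> a T' | epsilon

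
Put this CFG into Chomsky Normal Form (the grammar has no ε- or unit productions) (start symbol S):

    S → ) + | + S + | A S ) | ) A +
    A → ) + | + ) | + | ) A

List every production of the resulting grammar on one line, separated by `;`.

S → X1 X2 | X2 Y1 | A Y2 | X1 Y3; A → X1 X2 | X2 X1 | + | X1 A; X1 → ); X2 → +; Y1 → S X2; Y2 → S X1; Y3 → A X2

Introduce a nonterminal for each terminal appearing in a rule of length ≥ 2: X1 → ), X2 → +.
Binarize each right-hand side of length ≥ 3 by chaining fresh nonterminals (Y1, Y2, …): affected rules were S → X2 S X2; S → A S X1; S → X1 A X2.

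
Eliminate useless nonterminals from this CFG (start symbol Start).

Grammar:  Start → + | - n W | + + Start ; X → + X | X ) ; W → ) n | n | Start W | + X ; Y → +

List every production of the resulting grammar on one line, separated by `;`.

Generating nonterminals: {Start, W, Y}.
Reachable from Start after that: {Start, W}.
Removed useless symbols: {X, Y} and every production mentioning them.

Start → + | - n W | + + Start; W → ) n | n | Start W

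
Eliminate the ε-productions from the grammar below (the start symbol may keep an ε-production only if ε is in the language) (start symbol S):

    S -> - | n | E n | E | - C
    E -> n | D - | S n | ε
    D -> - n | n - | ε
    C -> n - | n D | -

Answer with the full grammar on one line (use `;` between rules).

S -> - | n | E n | E | - C | ε; E -> n | D - | - | S n; D -> - n | n -; C -> n - | n D | n | -

Nullable set = {D, E, S}.
ε ∈ L(G) since S is nullable, so keep S → ε.
Add the nullable-subset variants: E → D - gives D - | -. C → n D gives n D | n.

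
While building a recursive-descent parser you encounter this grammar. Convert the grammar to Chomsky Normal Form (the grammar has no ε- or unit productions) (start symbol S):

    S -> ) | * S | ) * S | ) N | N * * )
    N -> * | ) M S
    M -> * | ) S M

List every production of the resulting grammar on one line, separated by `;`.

S -> ) | X1 S | X2 Y1 | X2 N | N Y2; N -> * | X2 Y4; M -> * | X2 Y5; X1 -> *; X2 -> ); Y1 -> X1 S; Y2 -> X1 Y3; Y3 -> X1 X2; Y4 -> M S; Y5 -> S M

Introduce a nonterminal for each terminal appearing in a rule of length ≥ 2: X1 → *, X2 → ).
Binarize each right-hand side of length ≥ 3 by chaining fresh nonterminals (Y1, Y2, …): affected rules were S → X2 X1 S; S → N X1 X1 X2; N → X2 M S; M → X2 S M.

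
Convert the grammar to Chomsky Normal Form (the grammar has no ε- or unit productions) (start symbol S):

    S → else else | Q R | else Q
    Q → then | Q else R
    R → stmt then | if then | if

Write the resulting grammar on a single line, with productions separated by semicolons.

S → X1 X1 | Q R | X1 Q; Q → then | Q Y1; R → X2 X3 | X4 X3 | if; X1 → else; X2 → stmt; X3 → then; X4 → if; Y1 → X1 R

Introduce a nonterminal for each terminal appearing in a rule of length ≥ 2: X1 → else, X2 → stmt, X3 → then, X4 → if.
Binarize each right-hand side of length ≥ 3 by chaining fresh nonterminals (Y1, Y2, …): affected rules were Q → Q X1 R.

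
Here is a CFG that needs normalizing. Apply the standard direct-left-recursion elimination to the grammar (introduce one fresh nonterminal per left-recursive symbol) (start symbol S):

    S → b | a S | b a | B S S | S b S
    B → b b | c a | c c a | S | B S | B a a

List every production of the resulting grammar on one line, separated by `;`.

S, B are directly left-recursive.
For S: α = {b S}, β = {b, a S, b a, B S S}. Rewrite as S → β S' and S' → α S' | ε.
For B: α = {S, a a}, β = {b b, c a, c c a, S}. Rewrite as B → β B' and B' → α B' | ε.

S → b S' | a S S' | b a S' | B S S S'; B → b b B' | c a B' | c c a B' | S B'; S' → b S S' | ε; B' → S B' | a a B' | ε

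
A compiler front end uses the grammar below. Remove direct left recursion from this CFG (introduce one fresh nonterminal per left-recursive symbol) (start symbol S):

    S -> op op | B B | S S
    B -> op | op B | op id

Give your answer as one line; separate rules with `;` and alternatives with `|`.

S -> op op S' | B B S'; B -> op | op B | op id; S' -> S S' | ε

Left recursion appears on S.
For S: α = {S}, β = {op op, B B}. Rewrite as S → β S' and S' → α S' | ε.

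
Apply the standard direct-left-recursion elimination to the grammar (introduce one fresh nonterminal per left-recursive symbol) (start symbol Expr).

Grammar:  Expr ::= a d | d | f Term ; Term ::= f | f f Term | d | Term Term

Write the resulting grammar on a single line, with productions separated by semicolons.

Expr ::= a d | d | f Term; Term ::= f Term1 | f f Term Term1 | d Term1; Term1 ::= Term Term1 | ε

Term is directly left-recursive.
For Term: α = {Term}, β = {f, f f Term, d}. Rewrite as Term → β Term1 and Term1 → α Term1 | ε.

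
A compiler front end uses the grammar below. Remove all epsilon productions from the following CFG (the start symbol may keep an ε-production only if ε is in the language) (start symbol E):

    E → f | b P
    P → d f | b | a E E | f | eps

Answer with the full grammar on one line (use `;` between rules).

E → f | b P | b; P → d f | b | a E E | f

Nullable set = {P}.
ε ∉ L(G), so no ε-production is kept.
Expand every rule over subsets of its nullable positions: E → b P gives b P | b.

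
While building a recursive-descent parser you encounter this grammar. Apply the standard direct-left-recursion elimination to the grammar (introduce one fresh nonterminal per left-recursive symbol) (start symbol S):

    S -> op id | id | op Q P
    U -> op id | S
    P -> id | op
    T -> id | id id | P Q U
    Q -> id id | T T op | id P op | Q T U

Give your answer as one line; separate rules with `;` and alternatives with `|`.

Q is directly left-recursive.
For Q: α = {T U}, β = {id id, T T op, id P op}. Rewrite as Q → β Q' and Q' → α Q' | ε.

S -> op id | id | op Q P; U -> op id | S; P -> id | op; T -> id | id id | P Q U; Q -> id id Q' | T T op Q' | id P op Q'; Q' -> T U Q' | ε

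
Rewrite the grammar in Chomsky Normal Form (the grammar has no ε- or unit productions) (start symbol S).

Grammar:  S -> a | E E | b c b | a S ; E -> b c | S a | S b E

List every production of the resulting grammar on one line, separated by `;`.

S -> a | E E | X1 Y1 | X3 S; E -> X1 X2 | S X3 | S Y2; X1 -> b; X2 -> c; X3 -> a; Y1 -> X2 X1; Y2 -> X1 E

Introduce a nonterminal for each terminal appearing in a rule of length ≥ 2: X1 → b, X2 → c, X3 → a.
Binarize each right-hand side of length ≥ 3 by chaining fresh nonterminals (Y1, Y2, …): affected rules were S → X1 X2 X1; E → S X1 E.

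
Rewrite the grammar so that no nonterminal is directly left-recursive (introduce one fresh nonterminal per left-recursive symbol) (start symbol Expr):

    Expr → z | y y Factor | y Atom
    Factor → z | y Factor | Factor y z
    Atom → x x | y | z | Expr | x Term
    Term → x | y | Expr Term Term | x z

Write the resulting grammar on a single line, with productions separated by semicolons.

Expr → z | y y Factor | y Atom; Factor → z Factor1 | y Factor Factor1; Atom → x x | y | z | Expr | x Term; Term → x | y | Expr Term Term | x z; Factor1 → y z Factor1 | eps

Left recursion appears on Factor.
For Factor: α = {y z}, β = {z, y Factor}. Rewrite as Factor → β Factor1 and Factor1 → α Factor1 | ε.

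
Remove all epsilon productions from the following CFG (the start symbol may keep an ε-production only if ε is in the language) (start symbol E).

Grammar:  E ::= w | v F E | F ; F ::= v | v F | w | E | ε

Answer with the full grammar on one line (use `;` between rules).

E ::= w | v F E | v F | v E | v | F | ε; F ::= v | v F | w | E

Nullable set = {E, F}.
ε ∈ L(G) since E is nullable, so keep E → ε.
Add the nullable-subset variants: E → v F E gives v F E | v F | v E | v.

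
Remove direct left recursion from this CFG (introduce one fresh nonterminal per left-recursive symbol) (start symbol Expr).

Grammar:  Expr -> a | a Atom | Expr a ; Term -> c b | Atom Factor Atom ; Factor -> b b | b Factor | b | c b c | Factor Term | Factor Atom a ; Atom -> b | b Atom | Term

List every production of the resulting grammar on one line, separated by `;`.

Expr, Factor are directly left-recursive.
For Expr: α = {a}, β = {a, a Atom}. Rewrite as Expr → β Expr1 and Expr1 → α Expr1 | ε.
For Factor: α = {Term, Atom a}, β = {b b, b Factor, b, c b c}. Rewrite as Factor → β Factor1 and Factor1 → α Factor1 | ε.

Expr -> a Expr1 | a Atom Expr1; Term -> c b | Atom Factor Atom; Factor -> b b Factor1 | b Factor Factor1 | b Factor1 | c b c Factor1; Atom -> b | b Atom | Term; Expr1 -> a Expr1 | epsilon; Factor1 -> Term Factor1 | Atom a Factor1 | epsilon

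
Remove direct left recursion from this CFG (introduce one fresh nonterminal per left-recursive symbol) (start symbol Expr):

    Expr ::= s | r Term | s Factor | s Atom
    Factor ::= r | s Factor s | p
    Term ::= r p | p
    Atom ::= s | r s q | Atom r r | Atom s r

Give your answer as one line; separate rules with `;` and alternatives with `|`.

Expr ::= s | r Term | s Factor | s Atom; Factor ::= r | s Factor s | p; Term ::= r p | p; Atom ::= s Atom1 | r s q Atom1; Atom1 ::= r r Atom1 | s r Atom1 | ε

Directly left-recursive nonterminal: Atom.
For Atom: α = {r r, s r}, β = {s, r s q}. Rewrite as Atom → β Atom1 and Atom1 → α Atom1 | ε.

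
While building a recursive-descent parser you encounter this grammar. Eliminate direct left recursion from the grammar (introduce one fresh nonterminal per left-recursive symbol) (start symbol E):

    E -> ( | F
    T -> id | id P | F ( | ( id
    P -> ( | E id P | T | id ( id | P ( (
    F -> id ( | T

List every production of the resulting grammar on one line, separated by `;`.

E -> ( | F; T -> id | id P | F ( | ( id; P -> ( P' | E id P P' | T P' | id ( id P'; F -> id ( | T; P' -> ( ( P' | eps

Left recursion appears on P.
For P: α = {( (}, β = {(, E id P, T, id ( id}. Rewrite as P → β P' and P' → α P' | ε.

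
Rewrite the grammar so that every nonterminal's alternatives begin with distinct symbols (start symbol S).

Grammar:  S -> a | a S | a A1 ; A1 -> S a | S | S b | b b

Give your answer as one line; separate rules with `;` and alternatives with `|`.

S has alternatives sharing prefix 'a': factor to S → a S' with S' → ε | S | A1.
A1 has alternatives sharing prefix 'S': factor to A1 → S A1' with A1' → a | ε | b.

S -> a S'; A1 -> b b | S A1'; S' -> eps | S | A1; A1' -> a | eps | b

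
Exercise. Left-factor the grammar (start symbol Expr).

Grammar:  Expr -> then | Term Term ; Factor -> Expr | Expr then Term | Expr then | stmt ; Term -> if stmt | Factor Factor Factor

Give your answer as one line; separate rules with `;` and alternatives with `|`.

Factor has alternatives sharing prefix 'Expr': factor to Factor → Expr Factor1 with Factor1 → ε | then Term | then.
Factor1 has alternatives sharing prefix 'then': factor to Factor1 → then Factor11 with Factor11 → Term | ε.

Expr -> then | Term Term; Factor -> stmt | Expr Factor1; Term -> if stmt | Factor Factor Factor; Factor1 -> ε | then Factor11; Factor11 -> Term | ε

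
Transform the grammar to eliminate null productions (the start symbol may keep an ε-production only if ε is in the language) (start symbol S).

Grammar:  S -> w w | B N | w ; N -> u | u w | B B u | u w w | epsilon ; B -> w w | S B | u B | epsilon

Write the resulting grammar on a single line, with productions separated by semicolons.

S -> w w | B N | B | N | w | epsilon; N -> u | u w | B B u | B u | u w w; B -> w w | S B | S | u B | u

The nullable symbols are {B, N, S}.
ε ∈ L(G) since S is nullable, so keep S → ε.
For each production, add variants omitting each subset of nullable occurrences: S → B N gives B N | B | N. N → B B u gives B B u | B u. B → S B gives S B | S. B → u B gives u B | u.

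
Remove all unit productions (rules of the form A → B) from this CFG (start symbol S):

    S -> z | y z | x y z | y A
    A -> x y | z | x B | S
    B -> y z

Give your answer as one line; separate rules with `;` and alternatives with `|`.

Unit pairs: A ⇒* {S}.
For each unit pair (A, B), copy every non-unit production of B to A, then drop all unit productions.

S -> z | y z | x y z | y A; A -> z | y z | x y z | y A | x y | x B; B -> y z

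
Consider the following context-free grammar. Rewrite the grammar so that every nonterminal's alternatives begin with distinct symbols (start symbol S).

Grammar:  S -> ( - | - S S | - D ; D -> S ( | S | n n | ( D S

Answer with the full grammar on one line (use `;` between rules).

S -> ( - | - S'; D -> n n | ( D S | S D'; S' -> S S | D; D' -> ( | ε

S has alternatives sharing prefix '-': factor to S → - S' with S' → S S | D.
D has alternatives sharing prefix 'S': factor to D → S D' with D' → ( | ε.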